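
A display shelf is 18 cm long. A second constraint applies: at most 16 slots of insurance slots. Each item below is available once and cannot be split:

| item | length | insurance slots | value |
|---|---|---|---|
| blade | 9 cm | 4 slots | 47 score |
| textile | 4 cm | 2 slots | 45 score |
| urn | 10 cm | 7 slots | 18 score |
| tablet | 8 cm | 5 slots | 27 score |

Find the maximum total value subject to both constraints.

Feasible sets respecting both limits:
- blade+textile: length 13, insurance slots 6, value 92
- blade+tablet: length 17, insurance slots 9, value 74
- textile+tablet: length 12, insurance slots 7, value 72
- textile+urn: length 14, insurance slots 9, value 63
Best: 92 score.

92 score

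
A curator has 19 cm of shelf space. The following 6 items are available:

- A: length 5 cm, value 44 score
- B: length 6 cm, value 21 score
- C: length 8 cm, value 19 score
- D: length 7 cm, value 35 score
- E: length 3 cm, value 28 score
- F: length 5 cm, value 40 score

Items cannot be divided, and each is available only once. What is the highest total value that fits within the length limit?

Check high-value combinations within 19 cm:
- A+B+E+F: length 5+6+3+5=19, value 44+21+28+40=133
- A+D+F: length 5+7+5=17, value 44+35+40=119
- A+E+F: length 5+3+5=13, value 44+28+40=112
Best: 133 score.

133 score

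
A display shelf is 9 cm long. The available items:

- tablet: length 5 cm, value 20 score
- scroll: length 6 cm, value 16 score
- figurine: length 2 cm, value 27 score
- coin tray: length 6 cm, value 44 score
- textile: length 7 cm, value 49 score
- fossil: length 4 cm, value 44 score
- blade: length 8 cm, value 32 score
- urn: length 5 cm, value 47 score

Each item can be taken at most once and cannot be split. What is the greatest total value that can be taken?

91 score

Check high-value combinations within 9 cm:
- fossil+urn: length 4+5=9, value 44+47=91
- figurine+textile: length 2+7=9, value 27+49=76
- figurine+urn: length 2+5=7, value 27+47=74
- figurine+fossil: length 2+4=6, value 27+44=71
Best: 91 score.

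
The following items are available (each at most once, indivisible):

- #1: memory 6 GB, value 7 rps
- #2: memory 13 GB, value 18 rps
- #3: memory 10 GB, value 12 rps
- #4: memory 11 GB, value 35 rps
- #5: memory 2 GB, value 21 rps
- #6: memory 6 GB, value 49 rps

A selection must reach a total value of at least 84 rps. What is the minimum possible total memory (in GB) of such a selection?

17

Subsets with value ≥ 84, sorted by total memory:
- #4+#6: memory 17, value 84
- #4+#5+#6: memory 19, value 105
- #2+#5+#6: memory 21, value 88
- #1+#4+#6: memory 23, value 91
Minimum memory: 17 GB.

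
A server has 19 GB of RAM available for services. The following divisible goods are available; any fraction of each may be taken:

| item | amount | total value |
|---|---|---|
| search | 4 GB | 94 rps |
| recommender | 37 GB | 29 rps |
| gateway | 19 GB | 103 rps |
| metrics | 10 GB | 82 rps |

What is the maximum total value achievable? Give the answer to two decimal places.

203.11

Take in order of value per unit:
- search (94/4 per unit): all 4 → value 94, running total 94.00
- metrics (82/10 per unit): all 10 → value 82, running total 176.00
- gateway (103/19 per unit): 5 of 19 → value 5×103/19 = 27.1053, running total 203.11
Total 203.11.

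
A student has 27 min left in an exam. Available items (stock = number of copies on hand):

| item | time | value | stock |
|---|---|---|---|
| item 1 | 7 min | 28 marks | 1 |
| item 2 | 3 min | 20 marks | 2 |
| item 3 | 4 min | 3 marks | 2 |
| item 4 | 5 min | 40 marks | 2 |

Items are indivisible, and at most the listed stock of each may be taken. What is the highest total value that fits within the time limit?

Best selections within time 27 and stock limits:
- 1×item 1 + 2×item 2 + 1×item 3 + 2×item 4: time 27, value 151
- 1×item 1 + 2×item 2 + 2×item 4: time 23, value 148
- 1×item 1 + 1×item 2 + 1×item 3 + 2×item 4: time 24, value 131
Best: 151 marks.

151 marks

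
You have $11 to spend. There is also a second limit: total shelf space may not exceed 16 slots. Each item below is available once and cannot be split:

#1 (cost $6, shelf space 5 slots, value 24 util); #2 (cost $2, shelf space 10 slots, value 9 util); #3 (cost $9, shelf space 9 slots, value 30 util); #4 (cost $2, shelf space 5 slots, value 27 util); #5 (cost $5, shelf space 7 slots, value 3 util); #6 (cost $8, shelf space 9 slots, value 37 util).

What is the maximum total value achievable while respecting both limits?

64 util

Feasible sets respecting both limits:
- #4+#6: cost 10, shelf space 14, value 64
- #3+#4: cost 11, shelf space 14, value 57
- #1+#4: cost 8, shelf space 10, value 51
- #6: cost 8, shelf space 9, value 37
Best: 64 util.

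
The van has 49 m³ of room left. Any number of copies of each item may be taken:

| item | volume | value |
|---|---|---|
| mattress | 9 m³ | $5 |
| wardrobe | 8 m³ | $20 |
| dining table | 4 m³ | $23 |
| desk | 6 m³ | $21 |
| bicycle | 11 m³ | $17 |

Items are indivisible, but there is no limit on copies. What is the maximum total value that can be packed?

$276

Best value-per-unit is dining table at 23/4, and filling with it alone uses volume 12×4=48. No mix of the others beats 12×23 = 276.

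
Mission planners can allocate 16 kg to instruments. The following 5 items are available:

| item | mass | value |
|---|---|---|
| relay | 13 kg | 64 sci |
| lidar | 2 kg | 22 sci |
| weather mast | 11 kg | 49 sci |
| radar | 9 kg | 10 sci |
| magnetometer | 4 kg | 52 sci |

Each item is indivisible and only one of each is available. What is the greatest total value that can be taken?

101 sci

Check high-value combinations within 16 kg:
- weather mast+magnetometer: mass 11+4=15, value 49+52=101
- relay+lidar: mass 13+2=15, value 64+22=86
- lidar+radar+magnetometer: mass 2+9+4=15, value 22+10+52=84
Best: 101 sci.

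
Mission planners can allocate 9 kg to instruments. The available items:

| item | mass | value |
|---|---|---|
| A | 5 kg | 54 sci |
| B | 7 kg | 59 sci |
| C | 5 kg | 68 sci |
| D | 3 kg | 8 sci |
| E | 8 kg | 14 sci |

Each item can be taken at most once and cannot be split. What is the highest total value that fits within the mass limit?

76 sci

Check high-value combinations within 9 kg:
- C+D: mass 5+3=8, value 68+8=76
- C: mass 5, value 68
- A+D: mass 5+3=8, value 54+8=62
Best: 76 sci.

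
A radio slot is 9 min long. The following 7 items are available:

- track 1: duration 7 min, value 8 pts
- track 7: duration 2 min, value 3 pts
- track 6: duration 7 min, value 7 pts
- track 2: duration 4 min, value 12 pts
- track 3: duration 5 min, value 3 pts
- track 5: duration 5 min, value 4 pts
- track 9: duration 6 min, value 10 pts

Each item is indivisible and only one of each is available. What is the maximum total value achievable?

16 pts

Check high-value combinations within 9 min:
- track 2+track 5: duration 4+5=9, value 12+4=16
- track 7+track 2: duration 2+4=6, value 3+12=15
- track 2+track 3: duration 4+5=9, value 12+3=15
- track 7+track 9: duration 2+6=8, value 3+10=13
- track 2: duration 4, value 12
Best: 16 pts.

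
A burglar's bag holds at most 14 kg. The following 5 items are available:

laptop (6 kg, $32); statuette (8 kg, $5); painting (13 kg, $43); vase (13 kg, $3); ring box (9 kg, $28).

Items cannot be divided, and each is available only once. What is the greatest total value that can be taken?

$43

This is a 0/1 knapsack; check combinations near the capacity.
- painting: weight 13, value 43
- laptop+statuette: weight 6+8=14, value 32+5=37
- laptop: weight 6, value 32
- ring box: weight 9, value 28
- statuette: weight 8, value 5
Best: $43.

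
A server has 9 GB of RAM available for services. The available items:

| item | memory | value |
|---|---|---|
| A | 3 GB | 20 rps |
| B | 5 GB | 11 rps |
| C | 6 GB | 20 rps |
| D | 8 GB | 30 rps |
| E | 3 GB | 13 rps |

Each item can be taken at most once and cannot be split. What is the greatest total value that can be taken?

Check high-value combinations within 9 GB:
- A+C: memory 3+6=9, value 20+20=40
- A+E: memory 3+3=6, value 20+13=33
- C+E: memory 6+3=9, value 20+13=33
Best: 40 rps.

40 rps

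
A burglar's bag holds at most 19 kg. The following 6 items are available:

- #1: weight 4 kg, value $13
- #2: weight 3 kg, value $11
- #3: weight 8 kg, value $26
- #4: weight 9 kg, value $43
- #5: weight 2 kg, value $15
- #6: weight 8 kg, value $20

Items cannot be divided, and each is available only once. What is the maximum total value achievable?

$84

Check high-value combinations within 19 kg:
- #3+#4+#5: weight 8+9+2=19, value 26+43+15=84
- #1+#2+#4+#5: weight 4+3+9+2=18, value 13+11+43+15=82
- #4+#5+#6: weight 9+2+8=19, value 43+15+20=78
Best: $84.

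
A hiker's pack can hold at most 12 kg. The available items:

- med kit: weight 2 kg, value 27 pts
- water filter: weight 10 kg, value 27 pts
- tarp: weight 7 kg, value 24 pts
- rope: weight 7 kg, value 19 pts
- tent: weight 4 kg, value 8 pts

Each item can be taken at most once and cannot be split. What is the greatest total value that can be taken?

Check high-value combinations within 12 kg:
- med kit+water filter: weight 2+10=12, value 27+27=54
- med kit+tarp: weight 2+7=9, value 27+24=51
- med kit+rope: weight 2+7=9, value 27+19=46
- med kit+tent: weight 2+4=6, value 27+8=35
Best: 54 pts.

54 pts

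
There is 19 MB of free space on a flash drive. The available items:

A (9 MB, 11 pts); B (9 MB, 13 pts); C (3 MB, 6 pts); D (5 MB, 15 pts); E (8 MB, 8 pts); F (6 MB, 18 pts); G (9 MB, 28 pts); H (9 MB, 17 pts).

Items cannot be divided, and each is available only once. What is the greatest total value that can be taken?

Check high-value combinations within 19 MB:
- C+F+G: size 3+6+9=18, value 6+18+28=52
- C+D+G: size 3+5+9=17, value 6+15+28=49
- F+G: size 6+9=15, value 18+28=46
- G+H: size 9+9=18, value 28+17=45
- D+G: size 5+9=14, value 15+28=43
Best: 52 pts.

52 pts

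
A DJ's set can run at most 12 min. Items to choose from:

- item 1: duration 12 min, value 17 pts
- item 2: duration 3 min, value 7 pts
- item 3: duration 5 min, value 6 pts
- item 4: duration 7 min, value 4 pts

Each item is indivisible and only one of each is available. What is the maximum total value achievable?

17 pts

Check high-value combinations within 12 min:
- item 1: duration 12, value 17
- item 2+item 3: duration 3+5=8, value 7+6=13
- item 2+item 4: duration 3+7=10, value 7+4=11
- item 3+item 4: duration 5+7=12, value 6+4=10
Best: 17 pts.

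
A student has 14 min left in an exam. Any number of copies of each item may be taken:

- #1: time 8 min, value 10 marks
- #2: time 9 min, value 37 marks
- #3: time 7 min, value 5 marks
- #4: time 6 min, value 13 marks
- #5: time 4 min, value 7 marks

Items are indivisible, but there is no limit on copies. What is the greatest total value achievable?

Best value-per-unit is #2 at 37/9; filling with it alone gives 1×37 = 37.
Optimal mix: 1×#2 + 1×#5 → time 13, value 44.

44 marks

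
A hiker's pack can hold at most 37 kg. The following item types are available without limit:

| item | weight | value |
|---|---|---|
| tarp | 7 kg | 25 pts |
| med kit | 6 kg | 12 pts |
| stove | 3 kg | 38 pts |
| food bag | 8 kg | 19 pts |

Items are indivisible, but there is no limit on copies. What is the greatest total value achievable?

456 pts

Best value-per-unit is stove at 38/3, and filling with it alone uses weight 12×3=36. No mix of the others beats 12×38 = 456.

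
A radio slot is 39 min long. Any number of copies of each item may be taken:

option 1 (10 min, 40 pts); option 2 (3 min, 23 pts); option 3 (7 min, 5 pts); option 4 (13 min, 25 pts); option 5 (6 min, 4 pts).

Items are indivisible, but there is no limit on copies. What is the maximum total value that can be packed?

299 pts

Best value-per-unit is option 2 at 23/3, and filling with it alone uses duration 13×3=39. No mix of the others beats 13×23 = 299.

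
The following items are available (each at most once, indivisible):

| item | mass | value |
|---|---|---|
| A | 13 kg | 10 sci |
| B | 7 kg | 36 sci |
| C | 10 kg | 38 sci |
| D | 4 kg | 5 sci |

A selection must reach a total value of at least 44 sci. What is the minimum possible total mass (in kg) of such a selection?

17

Subsets with value ≥ 44, sorted by total mass:
- B+C: mass 17, value 74
- A+B: mass 20, value 46
- B+C+D: mass 21, value 79
- A+C: mass 23, value 48
Minimum mass: 17 kg.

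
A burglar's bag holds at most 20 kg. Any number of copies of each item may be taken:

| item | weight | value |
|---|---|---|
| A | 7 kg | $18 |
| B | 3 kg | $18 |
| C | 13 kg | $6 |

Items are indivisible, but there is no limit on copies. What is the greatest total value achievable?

$108

Best value-per-unit is B at 18/3, and filling with it alone uses weight 6×3=18. No mix of the others beats 6×18 = 108.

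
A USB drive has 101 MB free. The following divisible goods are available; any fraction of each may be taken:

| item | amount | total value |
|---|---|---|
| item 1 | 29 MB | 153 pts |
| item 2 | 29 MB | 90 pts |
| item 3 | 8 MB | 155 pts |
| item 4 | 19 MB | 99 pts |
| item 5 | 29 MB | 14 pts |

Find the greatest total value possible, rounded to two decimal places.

504.72

Take in order of value per unit:
- item 3 (155/8 per unit): all 8 → value 155, running total 155.00
- item 1 (153/29 per unit): all 29 → value 153, running total 308.00
- item 4 (99/19 per unit): all 19 → value 99, running total 407.00
- item 2 (90/29 per unit): all 29 → value 90, running total 497.00
- item 5 (14/29 per unit): 16 of 29 → value 16×14/29 = 7.7241, running total 504.72
Total 504.72.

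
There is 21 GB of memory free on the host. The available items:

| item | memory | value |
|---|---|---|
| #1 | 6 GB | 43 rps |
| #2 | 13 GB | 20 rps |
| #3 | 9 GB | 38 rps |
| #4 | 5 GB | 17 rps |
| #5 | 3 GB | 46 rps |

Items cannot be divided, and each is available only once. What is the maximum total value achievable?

This is a 0/1 knapsack; check combinations near the capacity.
- #1+#3+#5: memory 6+9+3=18, value 43+38+46=127
- #1+#4+#5: memory 6+5+3=14, value 43+17+46=106
- #3+#4+#5: memory 9+5+3=17, value 38+17+46=101
Best: 127 rps.

127 rps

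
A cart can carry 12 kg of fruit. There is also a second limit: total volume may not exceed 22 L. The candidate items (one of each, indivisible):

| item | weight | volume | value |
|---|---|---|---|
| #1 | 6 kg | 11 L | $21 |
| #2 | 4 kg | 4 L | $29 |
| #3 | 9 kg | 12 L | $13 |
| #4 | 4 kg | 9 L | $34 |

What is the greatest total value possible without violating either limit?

Feasible sets respecting both limits:
- #2+#4: weight 8, volume 13, value 63
- #1+#4: weight 10, volume 20, value 55
- #1+#2: weight 10, volume 15, value 50
- #4: weight 4, volume 9, value 34
Best: $63.

$63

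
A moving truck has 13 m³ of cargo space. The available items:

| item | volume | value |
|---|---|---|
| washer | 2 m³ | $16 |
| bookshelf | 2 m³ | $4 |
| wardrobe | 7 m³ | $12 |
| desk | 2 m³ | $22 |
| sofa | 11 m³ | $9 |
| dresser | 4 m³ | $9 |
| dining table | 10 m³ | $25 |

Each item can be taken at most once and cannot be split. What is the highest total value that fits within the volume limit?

Check high-value combinations within 13 m³:
- washer+bookshelf+wardrobe+desk: volume 2+2+7+2=13, value 16+4+12+22=54
- washer+bookshelf+desk+dresser: volume 2+2+2+4=10, value 16+4+22+9=51
- washer+wardrobe+desk: volume 2+7+2=11, value 16+12+22=50
Best: $54.

$54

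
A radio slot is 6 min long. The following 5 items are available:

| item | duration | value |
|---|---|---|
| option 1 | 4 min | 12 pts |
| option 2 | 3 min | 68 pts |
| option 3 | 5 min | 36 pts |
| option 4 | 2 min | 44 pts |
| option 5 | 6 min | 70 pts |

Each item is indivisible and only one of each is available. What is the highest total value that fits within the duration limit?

This is a 0/1 knapsack; check combinations near the capacity.
- option 2+option 4: duration 3+2=5, value 68+44=112
- option 5: duration 6, value 70
- option 2: duration 3, value 68
- option 1+option 4: duration 4+2=6, value 12+44=56
- option 4: duration 2, value 44
Best: 112 pts.

112 pts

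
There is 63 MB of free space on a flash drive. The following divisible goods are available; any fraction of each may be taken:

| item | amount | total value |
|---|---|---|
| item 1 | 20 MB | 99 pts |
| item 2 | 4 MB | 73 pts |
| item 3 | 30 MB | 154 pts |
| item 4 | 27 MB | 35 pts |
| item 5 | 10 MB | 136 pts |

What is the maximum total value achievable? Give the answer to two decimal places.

Take in order of value per unit:
- item 2 (73/4 per unit): all 4 → value 73, running total 73.00
- item 5 (136/10 per unit): all 10 → value 136, running total 209.00
- item 3 (154/30 per unit): all 30 → value 154, running total 363.00
- item 1 (99/20 per unit): 19 of 20 → value 19×99/20 = 94.0500, running total 457.05
Total 457.05.

457.05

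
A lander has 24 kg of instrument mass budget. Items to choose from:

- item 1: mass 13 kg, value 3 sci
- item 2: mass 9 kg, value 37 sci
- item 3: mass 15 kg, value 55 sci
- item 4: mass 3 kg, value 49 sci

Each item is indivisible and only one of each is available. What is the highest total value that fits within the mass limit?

104 sci

Check high-value combinations within 24 kg:
- item 3+item 4: mass 15+3=18, value 55+49=104
- item 2+item 3: mass 9+15=24, value 37+55=92
- item 2+item 4: mass 9+3=12, value 37+49=86
Best: 104 sci.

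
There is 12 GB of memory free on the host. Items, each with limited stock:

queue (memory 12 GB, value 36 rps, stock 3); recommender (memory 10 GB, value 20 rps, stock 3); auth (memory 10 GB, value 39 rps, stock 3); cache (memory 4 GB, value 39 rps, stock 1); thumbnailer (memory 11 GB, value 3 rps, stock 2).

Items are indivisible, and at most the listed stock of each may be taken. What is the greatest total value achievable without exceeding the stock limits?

Top feasible selections:
- 1×cache: memory 4, value 39
- 1×auth: memory 10, value 39
- 1×queue: memory 12, value 36
Best: 39 rps.

39 rps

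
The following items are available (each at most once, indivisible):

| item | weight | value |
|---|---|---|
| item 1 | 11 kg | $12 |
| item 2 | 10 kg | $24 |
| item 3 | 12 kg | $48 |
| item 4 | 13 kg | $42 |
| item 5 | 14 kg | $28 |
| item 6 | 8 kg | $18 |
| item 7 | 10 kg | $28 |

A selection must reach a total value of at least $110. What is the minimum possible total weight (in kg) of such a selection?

35

Subsets with value ≥ 110, sorted by total weight:
- item 3+item 4+item 7: weight 35, value 118
- item 2+item 3+item 4: weight 35, value 114
- item 3+item 4+item 5: weight 39, value 118
Minimum weight: 35 kg.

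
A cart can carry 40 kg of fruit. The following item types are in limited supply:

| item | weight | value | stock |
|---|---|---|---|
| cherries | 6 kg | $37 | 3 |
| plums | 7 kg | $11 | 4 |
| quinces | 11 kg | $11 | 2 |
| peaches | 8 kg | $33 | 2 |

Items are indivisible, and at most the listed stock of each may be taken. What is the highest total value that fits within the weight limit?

Top feasible selections:
- 3×cherries + 2×peaches: weight 34, value 177
- 3×cherries + 2×plums + 1×peaches: weight 40, value 166
- 3×cherries + 1×plums + 1×peaches: weight 33, value 155
- 3×cherries + 1×quinces + 1×peaches: weight 37, value 155
Best: $177.

$177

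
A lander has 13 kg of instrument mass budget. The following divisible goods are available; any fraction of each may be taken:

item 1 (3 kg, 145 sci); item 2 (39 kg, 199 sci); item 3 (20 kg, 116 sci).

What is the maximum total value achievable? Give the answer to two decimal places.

203.00

Take in order of value per unit:
- item 1 (145/3 per unit): all 3 → value 145, running total 145.00
- item 3 (116/20 per unit): 10 of 20 → value 10×116/20 = 58.0000, running total 203.00
Total 203.00.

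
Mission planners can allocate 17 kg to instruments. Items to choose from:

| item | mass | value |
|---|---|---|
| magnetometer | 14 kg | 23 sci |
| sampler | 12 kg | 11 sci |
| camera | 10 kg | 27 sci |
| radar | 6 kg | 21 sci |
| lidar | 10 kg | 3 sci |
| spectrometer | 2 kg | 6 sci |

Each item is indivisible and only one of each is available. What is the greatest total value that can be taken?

48 sci

Check high-value combinations within 17 kg:
- camera+radar: mass 10+6=16, value 27+21=48
- camera+spectrometer: mass 10+2=12, value 27+6=33
- magnetometer+spectrometer: mass 14+2=16, value 23+6=29
Best: 48 sci.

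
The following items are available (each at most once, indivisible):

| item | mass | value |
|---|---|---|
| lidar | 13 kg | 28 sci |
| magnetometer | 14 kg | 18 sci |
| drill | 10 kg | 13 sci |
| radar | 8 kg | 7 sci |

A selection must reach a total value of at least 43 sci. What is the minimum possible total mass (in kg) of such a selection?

27

Subsets with value ≥ 43, sorted by total mass:
- lidar+magnetometer: mass 27, value 46
- lidar+drill+radar: mass 31, value 48
Minimum mass: 27 kg.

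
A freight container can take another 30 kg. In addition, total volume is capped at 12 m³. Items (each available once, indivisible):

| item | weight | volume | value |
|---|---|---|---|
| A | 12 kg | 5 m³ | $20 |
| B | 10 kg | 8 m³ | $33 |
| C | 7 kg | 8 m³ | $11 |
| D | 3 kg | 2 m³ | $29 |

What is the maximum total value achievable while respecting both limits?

$62

Feasible sets respecting both limits:
- B+D: weight 13, volume 10, value 62
- A+D: weight 15, volume 7, value 49
- C+D: weight 10, volume 10, value 40
Best: $62.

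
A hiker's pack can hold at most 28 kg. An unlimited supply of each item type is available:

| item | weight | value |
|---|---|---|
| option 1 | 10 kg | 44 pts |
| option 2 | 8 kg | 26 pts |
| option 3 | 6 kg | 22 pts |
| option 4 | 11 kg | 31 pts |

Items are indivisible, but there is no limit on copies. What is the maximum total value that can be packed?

Best value-per-unit is option 1 at 44/10; filling with it alone gives 2×44 = 88.
Optimal mix: 2×option 1 + 1×option 2 → weight 28, value 114.

114 pts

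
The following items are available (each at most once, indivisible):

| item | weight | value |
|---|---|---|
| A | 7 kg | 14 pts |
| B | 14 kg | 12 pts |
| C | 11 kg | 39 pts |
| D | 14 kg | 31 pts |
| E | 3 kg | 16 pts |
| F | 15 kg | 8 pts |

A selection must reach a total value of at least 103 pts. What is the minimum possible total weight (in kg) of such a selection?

Subsets with value ≥ 103, sorted by total weight:
- A+B+C+D+E: weight 49, value 112
- A+C+D+E+F: weight 50, value 108
Minimum weight: 49 kg.

49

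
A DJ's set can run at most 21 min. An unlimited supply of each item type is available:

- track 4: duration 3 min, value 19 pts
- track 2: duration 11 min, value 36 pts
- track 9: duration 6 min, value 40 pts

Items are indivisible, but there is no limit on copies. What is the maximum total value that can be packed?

Best value-per-unit is track 9 at 40/6; filling with it alone gives 3×40 = 120.
Optimal mix: 1×track 4 + 3×track 9 → duration 21, value 139.

139 pts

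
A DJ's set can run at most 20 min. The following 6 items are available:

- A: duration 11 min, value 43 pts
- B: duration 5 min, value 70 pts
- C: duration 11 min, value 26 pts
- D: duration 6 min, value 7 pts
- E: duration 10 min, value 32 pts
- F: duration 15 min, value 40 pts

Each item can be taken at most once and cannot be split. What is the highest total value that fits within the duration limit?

Check high-value combinations within 20 min:
- A+B: duration 11+5=16, value 43+70=113
- B+F: duration 5+15=20, value 70+40=110
- B+E: duration 5+10=15, value 70+32=102
Best: 113 pts.

113 pts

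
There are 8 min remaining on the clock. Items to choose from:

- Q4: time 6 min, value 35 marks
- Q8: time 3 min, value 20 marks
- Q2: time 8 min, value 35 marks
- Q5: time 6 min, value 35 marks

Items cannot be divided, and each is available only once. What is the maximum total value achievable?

Check high-value combinations within 8 min:
- Q4: time 6, value 35
- Q5: time 6, value 35
- Q2: time 8, value 35
- Q8: time 3, value 20
Best: 35 marks.

35 marks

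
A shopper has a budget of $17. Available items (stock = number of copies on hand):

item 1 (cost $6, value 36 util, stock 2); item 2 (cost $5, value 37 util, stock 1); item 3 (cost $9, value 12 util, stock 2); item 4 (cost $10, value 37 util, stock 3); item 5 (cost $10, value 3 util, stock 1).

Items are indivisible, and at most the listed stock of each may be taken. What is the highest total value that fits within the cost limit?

Top feasible selections:
- 2×item 1 + 1×item 2: cost 17, value 109
- 1×item 2 + 1×item 4: cost 15, value 74
Best: 109 util.

109 util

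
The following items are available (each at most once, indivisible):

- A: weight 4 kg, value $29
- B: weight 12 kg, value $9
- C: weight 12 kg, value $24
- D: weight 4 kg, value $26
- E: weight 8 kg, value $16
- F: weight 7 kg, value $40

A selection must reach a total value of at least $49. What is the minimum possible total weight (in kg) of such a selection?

8

Subsets with value ≥ 49, sorted by total weight:
- A+D: weight 8, value 55
- A+F: weight 11, value 69
Minimum weight: 8 kg.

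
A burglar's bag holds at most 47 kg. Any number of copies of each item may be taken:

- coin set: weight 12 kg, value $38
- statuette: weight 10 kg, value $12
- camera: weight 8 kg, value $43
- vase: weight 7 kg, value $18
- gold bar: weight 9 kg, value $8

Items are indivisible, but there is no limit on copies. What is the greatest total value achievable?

$233

Best value-per-unit is camera at 43/8; filling with it alone gives 5×43 = 215.
Optimal mix: 5×camera + 1×vase → weight 47, value 233.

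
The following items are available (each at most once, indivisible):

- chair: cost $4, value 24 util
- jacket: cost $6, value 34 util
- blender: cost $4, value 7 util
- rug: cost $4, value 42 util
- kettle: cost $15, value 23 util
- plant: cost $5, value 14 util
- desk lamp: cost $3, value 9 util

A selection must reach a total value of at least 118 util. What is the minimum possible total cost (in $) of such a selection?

22

Subsets with value ≥ 118, sorted by total cost:
- chair+jacket+rug+plant+desk lamp: cost 22, value 123
- chair+jacket+blender+rug+plant: cost 23, value 121
- chair+jacket+blender+rug+plant+desk lamp: cost 26, value 130
- chair+jacket+rug+kettle: cost 29, value 123
Minimum cost: 22 $.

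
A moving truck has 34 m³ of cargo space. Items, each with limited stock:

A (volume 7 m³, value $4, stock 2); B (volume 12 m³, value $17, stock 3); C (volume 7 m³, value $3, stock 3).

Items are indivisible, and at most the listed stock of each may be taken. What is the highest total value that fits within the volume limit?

$38

Best selections within volume 34 and stock limits:
- 1×A + 2×B: volume 31, value 38
- 2×B + 1×C: volume 31, value 37
Best: $38.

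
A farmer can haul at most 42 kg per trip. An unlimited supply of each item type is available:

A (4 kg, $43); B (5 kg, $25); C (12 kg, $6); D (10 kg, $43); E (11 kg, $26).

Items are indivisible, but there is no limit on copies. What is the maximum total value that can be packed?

$430

Best value-per-unit is A at 43/4, and filling with it alone uses weight 10×4=40. No mix of the others beats 10×43 = 430.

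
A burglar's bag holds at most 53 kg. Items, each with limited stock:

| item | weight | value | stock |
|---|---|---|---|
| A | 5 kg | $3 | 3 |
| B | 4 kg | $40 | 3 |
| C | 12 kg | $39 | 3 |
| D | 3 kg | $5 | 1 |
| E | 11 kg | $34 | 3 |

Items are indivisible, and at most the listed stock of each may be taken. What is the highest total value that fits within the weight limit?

Top feasible selections:
- 3×B + 3×C + 1×D: weight 51, value 242
- 1×A + 3×B + 3×C: weight 53, value 240
- 3×B + 3×C: weight 48, value 237
Best: $242.

$242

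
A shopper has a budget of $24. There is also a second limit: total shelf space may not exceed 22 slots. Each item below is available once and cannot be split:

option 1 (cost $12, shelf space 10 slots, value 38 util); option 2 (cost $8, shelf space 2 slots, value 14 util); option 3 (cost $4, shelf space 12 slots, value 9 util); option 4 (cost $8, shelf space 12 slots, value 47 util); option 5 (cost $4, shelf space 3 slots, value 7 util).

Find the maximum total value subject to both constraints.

Feasible sets respecting both limits:
- option 1+option 4: cost 20, shelf space 22, value 85
- option 2+option 4+option 5: cost 20, shelf space 17, value 68
- option 2+option 4: cost 16, shelf space 14, value 61
Best: 85 util.

85 util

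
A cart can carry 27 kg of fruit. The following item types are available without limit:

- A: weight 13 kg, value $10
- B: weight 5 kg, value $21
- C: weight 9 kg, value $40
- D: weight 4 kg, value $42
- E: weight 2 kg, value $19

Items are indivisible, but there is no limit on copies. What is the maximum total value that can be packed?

$271

Best value-per-unit is D at 42/4; filling with it alone gives 6×42 = 252.
Optimal mix: 6×D + 1×E → weight 26, value 271.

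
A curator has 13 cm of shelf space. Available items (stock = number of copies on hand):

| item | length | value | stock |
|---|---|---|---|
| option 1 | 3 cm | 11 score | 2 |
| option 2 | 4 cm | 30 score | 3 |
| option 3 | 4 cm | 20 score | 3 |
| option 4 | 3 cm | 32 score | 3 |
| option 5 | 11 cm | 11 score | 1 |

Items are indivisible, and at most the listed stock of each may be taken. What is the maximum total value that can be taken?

Best selections within length 13 and stock limits:
- 1×option 2 + 3×option 4: length 13, value 126
- 1×option 3 + 3×option 4: length 13, value 116
- 1×option 1 + 3×option 4: length 12, value 107
- 1×option 1 + 1×option 2 + 2×option 4: length 13, value 105
Best: 126 score.

126 score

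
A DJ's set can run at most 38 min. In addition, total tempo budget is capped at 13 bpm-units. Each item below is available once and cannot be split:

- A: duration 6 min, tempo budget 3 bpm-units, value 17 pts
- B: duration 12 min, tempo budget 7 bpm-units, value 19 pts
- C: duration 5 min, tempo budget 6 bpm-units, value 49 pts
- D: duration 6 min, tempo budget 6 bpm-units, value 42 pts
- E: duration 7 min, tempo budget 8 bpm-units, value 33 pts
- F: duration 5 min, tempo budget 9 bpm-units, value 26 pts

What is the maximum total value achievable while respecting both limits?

Feasible sets respecting both limits:
- C+D: duration 11, tempo budget 12, value 91
- B+C: duration 17, tempo budget 13, value 68
- A+C: duration 11, tempo budget 9, value 66
Best: 91 pts.

91 pts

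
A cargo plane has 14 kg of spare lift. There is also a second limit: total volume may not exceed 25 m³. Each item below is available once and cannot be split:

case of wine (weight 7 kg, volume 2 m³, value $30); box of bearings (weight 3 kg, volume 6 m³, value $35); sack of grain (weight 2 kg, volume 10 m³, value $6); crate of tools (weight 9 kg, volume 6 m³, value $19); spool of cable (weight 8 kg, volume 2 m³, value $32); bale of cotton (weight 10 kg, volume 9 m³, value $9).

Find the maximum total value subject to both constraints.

Feasible sets respecting both limits:
- box of bearings+sack of grain+spool of cable: weight 13, volume 18, value 73
- case of wine+box of bearings+sack of grain: weight 12, volume 18, value 71
- box of bearings+spool of cable: weight 11, volume 8, value 67
- case of wine+box of bearings: weight 10, volume 8, value 65
Best: $73.

$73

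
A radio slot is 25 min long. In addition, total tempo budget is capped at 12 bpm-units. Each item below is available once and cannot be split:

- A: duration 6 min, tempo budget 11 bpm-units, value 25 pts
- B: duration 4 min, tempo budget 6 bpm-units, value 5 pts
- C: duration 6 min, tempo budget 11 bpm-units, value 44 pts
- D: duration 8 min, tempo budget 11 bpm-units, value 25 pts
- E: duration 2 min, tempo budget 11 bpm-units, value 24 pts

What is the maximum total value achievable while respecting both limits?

Feasible sets respecting both limits:
- C: duration 6, tempo budget 11, value 44
- A: duration 6, tempo budget 11, value 25
- D: duration 8, tempo budget 11, value 25
Best: 44 pts.

44 pts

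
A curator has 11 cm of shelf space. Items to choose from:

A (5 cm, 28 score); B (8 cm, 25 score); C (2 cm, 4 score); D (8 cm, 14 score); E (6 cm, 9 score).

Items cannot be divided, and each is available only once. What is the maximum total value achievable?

This is a 0/1 knapsack; check combinations near the capacity.
- A+E: length 5+6=11, value 28+9=37
- A+C: length 5+2=7, value 28+4=32
- B+C: length 8+2=10, value 25+4=29
- A: length 5, value 28
Best: 37 score.

37 score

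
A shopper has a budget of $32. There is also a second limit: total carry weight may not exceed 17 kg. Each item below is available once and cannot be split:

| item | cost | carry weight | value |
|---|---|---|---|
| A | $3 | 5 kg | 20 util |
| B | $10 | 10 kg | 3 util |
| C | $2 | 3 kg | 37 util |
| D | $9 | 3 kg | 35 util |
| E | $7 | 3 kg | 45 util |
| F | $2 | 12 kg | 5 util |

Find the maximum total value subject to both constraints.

Feasible sets respecting both limits:
- A+C+D+E: cost 21, carry weight 14, value 137
- C+D+E: cost 18, carry weight 9, value 117
- A+C+E: cost 12, carry weight 11, value 102
- A+D+E: cost 19, carry weight 11, value 100
Best: 137 util.

137 util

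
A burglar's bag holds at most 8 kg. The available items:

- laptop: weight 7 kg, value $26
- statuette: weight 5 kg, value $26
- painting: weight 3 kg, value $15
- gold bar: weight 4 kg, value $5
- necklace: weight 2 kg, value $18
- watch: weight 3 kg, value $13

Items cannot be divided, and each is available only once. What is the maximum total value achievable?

$46

Check high-value combinations within 8 kg:
- painting+necklace+watch: weight 3+2+3=8, value 15+18+13=46
- statuette+necklace: weight 5+2=7, value 26+18=44
- statuette+painting: weight 5+3=8, value 26+15=41
- statuette+watch: weight 5+3=8, value 26+13=39
- painting+necklace: weight 3+2=5, value 15+18=33
Best: $46.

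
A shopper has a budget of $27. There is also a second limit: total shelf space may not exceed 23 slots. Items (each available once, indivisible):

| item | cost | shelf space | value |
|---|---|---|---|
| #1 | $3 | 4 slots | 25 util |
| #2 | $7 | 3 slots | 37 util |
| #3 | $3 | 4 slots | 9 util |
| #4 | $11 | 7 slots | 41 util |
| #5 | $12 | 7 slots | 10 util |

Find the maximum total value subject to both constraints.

Feasible sets respecting both limits:
- #1+#2+#3+#4: cost 24, shelf space 18, value 112
- #1+#2+#4: cost 21, shelf space 14, value 103
- #2+#3+#4: cost 21, shelf space 14, value 87
- #1+#2+#3+#5: cost 25, shelf space 18, value 81
Best: 112 util.

112 util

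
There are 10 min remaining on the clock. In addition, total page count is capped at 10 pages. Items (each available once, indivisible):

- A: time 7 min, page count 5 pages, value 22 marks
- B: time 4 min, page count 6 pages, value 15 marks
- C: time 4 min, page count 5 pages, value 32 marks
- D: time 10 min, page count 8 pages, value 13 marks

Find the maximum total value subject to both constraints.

Feasible sets respecting both limits:
- C: time 4, page count 5, value 32
- A: time 7, page count 5, value 22
- B: time 4, page count 6, value 15
- D: time 10, page count 8, value 13
Best: 32 marks.

32 marks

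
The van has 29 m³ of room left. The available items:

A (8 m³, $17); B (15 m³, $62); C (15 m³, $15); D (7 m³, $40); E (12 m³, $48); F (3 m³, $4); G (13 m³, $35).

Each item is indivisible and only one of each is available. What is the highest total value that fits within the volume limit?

$110

Check high-value combinations within 29 m³:
- B+E: volume 15+12=27, value 62+48=110
- B+D+F: volume 15+7+3=25, value 62+40+4=106
- A+D+E: volume 8+7+12=27, value 17+40+48=105
Best: $110.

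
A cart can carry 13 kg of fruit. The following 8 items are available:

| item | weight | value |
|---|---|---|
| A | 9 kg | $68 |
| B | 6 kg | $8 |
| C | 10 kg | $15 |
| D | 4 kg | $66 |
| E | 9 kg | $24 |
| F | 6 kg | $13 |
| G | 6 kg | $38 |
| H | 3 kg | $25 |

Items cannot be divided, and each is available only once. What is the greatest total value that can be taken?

Check high-value combinations within 13 kg:
- A+D: weight 9+4=13, value 68+66=134
- D+G+H: weight 4+6+3=13, value 66+38+25=129
- D+G: weight 4+6=10, value 66+38=104
- D+F+H: weight 4+6+3=13, value 66+13+25=104
Best: $134.

$134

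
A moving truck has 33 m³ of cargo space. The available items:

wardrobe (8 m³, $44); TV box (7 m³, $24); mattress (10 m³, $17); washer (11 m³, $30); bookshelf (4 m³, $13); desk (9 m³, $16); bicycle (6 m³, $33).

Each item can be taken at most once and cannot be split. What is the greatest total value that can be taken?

$131

Check high-value combinations within 33 m³:
- wardrobe+TV box+washer+bicycle: volume 8+7+11+6=32, value 44+24+30+33=131
- wardrobe+washer+bookshelf+bicycle: volume 8+11+4+6=29, value 44+30+13+33=120
- wardrobe+TV box+mattress+bicycle: volume 8+7+10+6=31, value 44+24+17+33=118
- wardrobe+TV box+desk+bicycle: volume 8+7+9+6=30, value 44+24+16+33=117
- wardrobe+TV box+bookshelf+bicycle: volume 8+7+4+6=25, value 44+24+13+33=114
Best: $131.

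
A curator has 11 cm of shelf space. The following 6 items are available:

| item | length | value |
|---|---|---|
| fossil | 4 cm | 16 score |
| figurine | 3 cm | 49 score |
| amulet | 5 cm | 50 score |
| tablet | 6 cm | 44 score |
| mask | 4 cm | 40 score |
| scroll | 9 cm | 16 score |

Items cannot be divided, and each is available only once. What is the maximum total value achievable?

105 score

Check high-value combinations within 11 cm:
- fossil+figurine+mask: length 4+3+4=11, value 16+49+40=105
- figurine+amulet: length 3+5=8, value 49+50=99
- amulet+tablet: length 5+6=11, value 50+44=94
- figurine+tablet: length 3+6=9, value 49+44=93
Best: 105 score.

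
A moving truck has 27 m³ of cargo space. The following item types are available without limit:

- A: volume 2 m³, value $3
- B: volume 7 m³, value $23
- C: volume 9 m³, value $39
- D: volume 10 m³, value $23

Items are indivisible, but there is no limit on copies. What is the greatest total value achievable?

$117

Best value-per-unit is C at 39/9, and filling with it alone uses volume 3×9=27. No mix of the others beats 3×39 = 117.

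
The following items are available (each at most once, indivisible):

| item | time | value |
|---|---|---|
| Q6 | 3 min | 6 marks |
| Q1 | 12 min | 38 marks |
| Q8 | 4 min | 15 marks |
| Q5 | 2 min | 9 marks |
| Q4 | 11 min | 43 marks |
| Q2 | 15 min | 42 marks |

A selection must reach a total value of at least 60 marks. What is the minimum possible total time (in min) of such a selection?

17

Subsets with value ≥ 60, sorted by total time:
- Q8+Q5+Q4: time 17, value 67
- Q6+Q8+Q4: time 18, value 64
- Q1+Q8+Q5: time 18, value 62
- Q6+Q8+Q5+Q4: time 20, value 73
Minimum time: 17 min.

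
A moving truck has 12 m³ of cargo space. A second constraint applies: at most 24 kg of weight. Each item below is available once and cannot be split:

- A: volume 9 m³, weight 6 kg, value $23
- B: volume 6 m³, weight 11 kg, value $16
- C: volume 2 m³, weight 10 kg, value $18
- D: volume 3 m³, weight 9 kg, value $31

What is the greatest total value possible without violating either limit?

$54

Feasible sets respecting both limits:
- A+D: volume 12, weight 15, value 54
- C+D: volume 5, weight 19, value 49
- B+D: volume 9, weight 20, value 47
- A+C: volume 11, weight 16, value 41
Best: $54.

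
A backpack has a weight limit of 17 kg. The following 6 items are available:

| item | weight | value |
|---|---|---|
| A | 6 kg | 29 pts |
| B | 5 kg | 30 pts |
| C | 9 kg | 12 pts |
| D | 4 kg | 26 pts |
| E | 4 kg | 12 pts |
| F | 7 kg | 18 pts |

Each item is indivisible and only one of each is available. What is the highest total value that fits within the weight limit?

Check high-value combinations within 17 kg:
- A+B+D: weight 6+5+4=15, value 29+30+26=85
- B+D+F: weight 5+4+7=16, value 30+26+18=74
- A+D+F: weight 6+4+7=17, value 29+26+18=73
- A+B+E: weight 6+5+4=15, value 29+30+12=71
- B+D+E: weight 5+4+4=13, value 30+26+12=68
Best: 85 pts.

85 pts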